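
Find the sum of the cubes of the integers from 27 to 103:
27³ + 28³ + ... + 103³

Use ∑_{k=1}^{n} k³ = [n(n+1)/2]², then subtract the first 26 terms.
∑_{k=1}^{103} k³ = [103×104/2]² = 5356² = 28686736
∑_{k=1}^{26} k³ = [26×27/2]² = 351² = 123201
∑_{k=27}^{103} k³ = 28686736 - 123201 = 28563535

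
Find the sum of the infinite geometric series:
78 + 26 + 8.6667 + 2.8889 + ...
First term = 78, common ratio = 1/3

For |r| < 1, S = a / (1 - r)
S = 78 / (1 - (1/3))
S = 78 / (2/3)
S = 117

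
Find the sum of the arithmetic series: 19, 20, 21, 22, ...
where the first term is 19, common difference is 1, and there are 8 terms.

Sₙ = n/2 × (first + last)
Last term = a + (n-1)d = 19 + (8-1)×1 = 26
S_8 = 8/2 × (19 + 26)
S_8 = 8/2 × 45 = 180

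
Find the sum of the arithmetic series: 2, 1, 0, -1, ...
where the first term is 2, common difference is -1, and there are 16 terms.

Sₙ = n/2 × (first + last)
Last term = a + (n-1)d = 2 + (16-1)×(-1) = -13
S_16 = 16/2 × (2 + (-13))
S_16 = 16/2 × (-11) = -88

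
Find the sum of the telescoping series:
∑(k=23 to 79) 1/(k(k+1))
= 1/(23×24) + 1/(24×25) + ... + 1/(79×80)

Partial fractions: 1/(k(k+1)) = 1/k - 1/(k+1)
The series telescopes:
= (1/23 - 1/24) + (1/24 - 1/25) + ... + (1/79 - 1/80)
= 1/23 - 1/80
= 57/1840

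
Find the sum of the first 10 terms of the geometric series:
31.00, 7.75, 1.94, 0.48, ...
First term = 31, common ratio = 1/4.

Sₙ = a(1 - rⁿ) / (1 - r)
S_10 = 31(1 - (1/4)^10) / (1 - (1/4))
S_10 = 31(1 - (1/1048576)) / (3/4)
S_10 = 10835275/262144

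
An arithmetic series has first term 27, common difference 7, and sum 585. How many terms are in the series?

Using S = n/2 × [2a + (n-1)d]
585 = n/2 × [2(27) + (n-1)(7)]
585 = n/2 × [54 + 7n - 7]
1170 = n × [47 + 7n]
7n² + (47)n - 1170 = 0
Discriminant: Δ = (47)² - 4(7)(-1170) = 2209 + 32760 = 34969
√Δ = 187
n = [-(47) + √Δ] / (2·7) = (-47 + 187) / 14 = 140 / 14 = 10
(The negative root is discarded since n must be a positive integer.)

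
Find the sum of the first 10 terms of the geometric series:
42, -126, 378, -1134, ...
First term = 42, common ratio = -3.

Sₙ = a(1 - rⁿ) / (1 - r)
S_10 = 42(1 - (-3)^10) / (1 - (-3))
S_10 = 42(1 - 59049) / (4)
S_10 = -620004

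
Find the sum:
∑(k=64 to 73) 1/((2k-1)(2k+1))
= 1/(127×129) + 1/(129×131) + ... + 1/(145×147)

Partial fractions: 1/((2k-1)(2k+1)) = (1/2)[1/(2k-1) - 1/(2k+1)]
The series telescopes:
= (1/2)[1/127 - 1/147]
= 10/18669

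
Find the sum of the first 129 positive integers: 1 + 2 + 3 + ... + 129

Formula: ∑k = n(n+1)/2
= 129×130/2
= 16770/2
= 8385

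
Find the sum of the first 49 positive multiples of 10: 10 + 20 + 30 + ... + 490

Factor out 10: = 10(1 + 2 + ... + 49) = 10 × n(n+1)/2
= 10 × 49×50/2
= 10 × 1225
= 12250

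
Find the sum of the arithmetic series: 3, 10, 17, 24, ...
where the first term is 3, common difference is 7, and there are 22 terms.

Sₙ = n/2 × (first + last)
Last term = a + (n-1)d = 3 + (22-1)×7 = 150
S_22 = 22/2 × (3 + 150)
S_22 = 22/2 × 153 = 1683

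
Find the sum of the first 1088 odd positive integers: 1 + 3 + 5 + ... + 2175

Sum of first n odd numbers = n²
= 1088²
= 1183744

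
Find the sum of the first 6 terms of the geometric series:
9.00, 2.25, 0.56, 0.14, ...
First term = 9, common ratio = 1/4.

Sₙ = a(1 - rⁿ) / (1 - r)
S_6 = 9(1 - (1/4)^6) / (1 - (1/4))
S_6 = 9(1 - (1/4096)) / (3/4)
S_6 = 12285/1024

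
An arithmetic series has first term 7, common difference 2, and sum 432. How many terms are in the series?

Using S = n/2 × [2a + (n-1)d]
432 = n/2 × [2(7) + (n-1)(2)]
432 = n/2 × [14 + 2n - 2]
864 = n × [12 + 2n]
2n² + (12)n - 864 = 0
Discriminant: Δ = (12)² - 4(2)(-864) = 144 + 6912 = 7056
√Δ = 84
n = [-(12) + √Δ] / (2·2) = (-12 + 84) / 4 = 72 / 4 = 18
(The negative root is discarded since n must be a positive integer.)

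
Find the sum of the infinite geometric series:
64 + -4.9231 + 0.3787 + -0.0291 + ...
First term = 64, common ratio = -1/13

For |r| < 1, S = a / (1 - r)
S = 64 / (1 - (-1/13))
S = 64 / (14/13)
S = 416/7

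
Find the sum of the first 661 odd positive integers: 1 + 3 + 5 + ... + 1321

Sum of first n odd numbers = n²
= 661²
= 436921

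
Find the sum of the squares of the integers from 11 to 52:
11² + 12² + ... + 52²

Use ∑_{k=1}^{n} k² = n(n+1)(2n+1)/6, then subtract the first 10 terms.
∑_{k=1}^{52} k² = 52×53×105/6 = 48230
∑_{k=1}^{10} k² = 10×11×21/6 = 385
∑_{k=11}^{52} k² = 48230 - 385 = 47845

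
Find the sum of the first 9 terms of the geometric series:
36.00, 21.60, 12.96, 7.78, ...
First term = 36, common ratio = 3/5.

Sₙ = a(1 - rⁿ) / (1 - r)
S_9 = 36(1 - (3/5)^9) / (1 - (3/5))
S_9 = 36(1 - (19683/1953125)) / (2/5)
S_9 = 34801956/390625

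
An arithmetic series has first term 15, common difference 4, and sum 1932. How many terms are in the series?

Using S = n/2 × [2a + (n-1)d]
1932 = n/2 × [2(15) + (n-1)(4)]
1932 = n/2 × [30 + 4n - 4]
3864 = n × [26 + 4n]
4n² + (26)n - 3864 = 0
Discriminant: Δ = (26)² - 4(4)(-3864) = 676 + 61824 = 62500
√Δ = 250
n = [-(26) + √Δ] / (2·4) = (-26 + 250) / 8 = 224 / 8 = 28
(The negative root is discarded since n must be a positive integer.)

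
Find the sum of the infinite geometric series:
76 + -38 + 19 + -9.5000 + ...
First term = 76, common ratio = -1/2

For |r| < 1, S = a / (1 - r)
S = 76 / (1 - (-1/2))
S = 76 / (3/2)
S = 152/3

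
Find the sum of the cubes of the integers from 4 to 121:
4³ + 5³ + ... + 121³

Use ∑_{k=1}^{n} k³ = [n(n+1)/2]², then subtract the first 3 terms.
∑_{k=1}^{121} k³ = [121×122/2]² = 7381² = 54479161
∑_{k=1}^{3} k³ = [3×4/2]² = 6² = 36
∑_{k=4}^{121} k³ = 54479161 - 36 = 54479125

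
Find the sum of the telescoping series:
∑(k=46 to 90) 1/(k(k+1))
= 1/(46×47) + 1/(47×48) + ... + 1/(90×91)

Partial fractions: 1/(k(k+1)) = 1/k - 1/(k+1)
The series telescopes:
= (1/46 - 1/47) + (1/47 - 1/48) + ... + (1/90 - 1/91)
= 1/46 - 1/91
= 45/4186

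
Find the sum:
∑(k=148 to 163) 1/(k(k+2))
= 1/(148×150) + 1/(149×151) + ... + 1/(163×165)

Partial fractions: 1/(k(k+2)) = (1/2)[1/k - 1/(k+2)]
Telescoping leaves the first two and last two terms:
= (1/2)[1/148 + 1/149 - 1/164 - 1/165]
= 48857/74590890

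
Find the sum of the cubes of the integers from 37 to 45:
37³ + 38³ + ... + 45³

Use ∑_{k=1}^{n} k³ = [n(n+1)/2]², then subtract the first 36 terms.
∑_{k=1}^{45} k³ = [45×46/2]² = 1035² = 1071225
∑_{k=1}^{36} k³ = [36×37/2]² = 666² = 443556
∑_{k=37}^{45} k³ = 1071225 - 443556 = 627669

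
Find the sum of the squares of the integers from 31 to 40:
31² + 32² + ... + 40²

Use ∑_{k=1}^{n} k² = n(n+1)(2n+1)/6, then subtract the first 30 terms.
∑_{k=1}^{40} k² = 40×41×81/6 = 22140
∑_{k=1}^{30} k² = 30×31×61/6 = 9455
∑_{k=31}^{40} k² = 22140 - 9455 = 12685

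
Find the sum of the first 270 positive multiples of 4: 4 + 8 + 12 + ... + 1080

Factor out 4: = 4(1 + 2 + ... + 270) = 4 × n(n+1)/2
= 4 × 270×271/2
= 4 × 36585
= 146340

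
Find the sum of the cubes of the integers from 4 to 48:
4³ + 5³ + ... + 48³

Use ∑_{k=1}^{n} k³ = [n(n+1)/2]², then subtract the first 3 terms.
∑_{k=1}^{48} k³ = [48×49/2]² = 1176² = 1382976
∑_{k=1}^{3} k³ = [3×4/2]² = 6² = 36
∑_{k=4}^{48} k³ = 1382976 - 36 = 1382940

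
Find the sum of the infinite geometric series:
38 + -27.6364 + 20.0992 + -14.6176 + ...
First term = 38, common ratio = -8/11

For |r| < 1, S = a / (1 - r)
S = 38 / (1 - (-8/11))
S = 38 / (19/11)
S = 22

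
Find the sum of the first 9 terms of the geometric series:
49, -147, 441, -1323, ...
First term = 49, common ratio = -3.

Sₙ = a(1 - rⁿ) / (1 - r)
S_9 = 49(1 - (-3)^9) / (1 - (-3))
S_9 = 49(1 - (-19683)) / (4)
S_9 = 241129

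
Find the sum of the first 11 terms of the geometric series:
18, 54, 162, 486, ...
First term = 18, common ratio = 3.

Sₙ = a(1 - rⁿ) / (1 - r)
S_11 = 18(1 - 3^11) / (1 - 3)
S_11 = 18(1 - 177147) / (-2)
S_11 = 1594314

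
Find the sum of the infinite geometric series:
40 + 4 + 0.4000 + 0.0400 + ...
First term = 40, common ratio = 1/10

For |r| < 1, S = a / (1 - r)
S = 40 / (1 - (1/10))
S = 40 / (9/10)
S = 400/9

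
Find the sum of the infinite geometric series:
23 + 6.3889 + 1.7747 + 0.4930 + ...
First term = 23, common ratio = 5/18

For |r| < 1, S = a / (1 - r)
S = 23 / (1 - (5/18))
S = 23 / (13/18)
S = 414/13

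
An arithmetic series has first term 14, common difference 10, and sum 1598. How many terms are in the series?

Using S = n/2 × [2a + (n-1)d]
1598 = n/2 × [2(14) + (n-1)(10)]
1598 = n/2 × [28 + 10n - 10]
3196 = n × [18 + 10n]
10n² + (18)n - 3196 = 0
Discriminant: Δ = (18)² - 4(10)(-3196) = 324 + 127840 = 128164
√Δ = 358
n = [-(18) + √Δ] / (2·10) = (-18 + 358) / 20 = 340 / 20 = 17
(The negative root is discarded since n must be a positive integer.)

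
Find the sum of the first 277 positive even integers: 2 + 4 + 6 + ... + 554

Sum of first n even numbers = n(n+1)
= 277×278
= 77006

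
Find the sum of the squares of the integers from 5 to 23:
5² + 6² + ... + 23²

Use ∑_{k=1}^{n} k² = n(n+1)(2n+1)/6, then subtract the first 4 terms.
∑_{k=1}^{23} k² = 23×24×47/6 = 4324
∑_{k=1}^{4} k² = 4×5×9/6 = 30
∑_{k=5}^{23} k² = 4324 - 30 = 4294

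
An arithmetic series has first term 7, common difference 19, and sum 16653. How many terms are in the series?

Using S = n/2 × [2a + (n-1)d]
16653 = n/2 × [2(7) + (n-1)(19)]
16653 = n/2 × [14 + 19n - 19]
33306 = n × [-5 + 19n]
19n² + (-5)n - 33306 = 0
Discriminant: Δ = (-5)² - 4(19)(-33306) = 25 + 2531256 = 2531281
√Δ = 1591
n = [-(-5) + √Δ] / (2·19) = (5 + 1591) / 38 = 1596 / 38 = 42
(The negative root is discarded since n must be a positive integer.)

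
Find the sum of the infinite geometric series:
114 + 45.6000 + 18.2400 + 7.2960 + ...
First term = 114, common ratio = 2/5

For |r| < 1, S = a / (1 - r)
S = 114 / (1 - (2/5))
S = 114 / (3/5)
S = 190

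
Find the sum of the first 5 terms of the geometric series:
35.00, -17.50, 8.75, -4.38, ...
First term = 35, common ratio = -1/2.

Sₙ = a(1 - rⁿ) / (1 - r)
S_5 = 35(1 - (-1/2)^5) / (1 - (-1/2))
S_5 = 35(1 - (-1/32)) / (3/2)
S_5 = 385/16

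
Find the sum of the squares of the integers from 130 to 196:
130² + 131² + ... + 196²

Use ∑_{k=1}^{n} k² = n(n+1)(2n+1)/6, then subtract the first 129 terms.
∑_{k=1}^{196} k² = 196×197×393/6 = 2529086
∑_{k=1}^{129} k² = 129×130×259/6 = 723905
∑_{k=130}^{196} k² = 2529086 - 723905 = 1805181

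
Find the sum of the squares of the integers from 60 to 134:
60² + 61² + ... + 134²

Use ∑_{k=1}^{n} k² = n(n+1)(2n+1)/6, then subtract the first 59 terms.
∑_{k=1}^{134} k² = 134×135×269/6 = 811035
∑_{k=1}^{59} k² = 59×60×119/6 = 70210
∑_{k=60}^{134} k² = 811035 - 70210 = 740825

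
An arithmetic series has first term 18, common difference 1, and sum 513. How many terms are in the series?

Using S = n/2 × [2a + (n-1)d]
513 = n/2 × [2(18) + (n-1)(1)]
513 = n/2 × [36 + 1n - 1]
1026 = n × [35 + 1n]
1n² + (35)n - 1026 = 0
Discriminant: Δ = (35)² - 4(1)(-1026) = 1225 + 4104 = 5329
√Δ = 73
n = [-(35) + √Δ] / (2·1) = (-35 + 73) / 2 = 38 / 2 = 19
(The negative root is discarded since n must be a positive integer.)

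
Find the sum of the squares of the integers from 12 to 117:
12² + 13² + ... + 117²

Use ∑_{k=1}^{n} k² = n(n+1)(2n+1)/6, then subtract the first 11 terms.
∑_{k=1}^{117} k² = 117×118×235/6 = 540735
∑_{k=1}^{11} k² = 11×12×23/6 = 506
∑_{k=12}^{117} k² = 540735 - 506 = 540229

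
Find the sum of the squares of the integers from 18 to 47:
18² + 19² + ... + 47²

Use ∑_{k=1}^{n} k² = n(n+1)(2n+1)/6, then subtract the first 17 terms.
∑_{k=1}^{47} k² = 47×48×95/6 = 35720
∑_{k=1}^{17} k² = 17×18×35/6 = 1785
∑_{k=18}^{47} k² = 35720 - 1785 = 33935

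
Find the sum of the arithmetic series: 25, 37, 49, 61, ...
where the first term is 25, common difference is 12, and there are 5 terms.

Sₙ = n/2 × (first + last)
Last term = a + (n-1)d = 25 + (5-1)×12 = 73
S_5 = 5/2 × (25 + 73)
S_5 = 5/2 × 98 = 245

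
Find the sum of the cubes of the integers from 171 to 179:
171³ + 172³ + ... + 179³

Use ∑_{k=1}^{n} k³ = [n(n+1)/2]², then subtract the first 170 terms.
∑_{k=1}^{179} k³ = [179×180/2]² = 16110² = 259532100
∑_{k=1}^{170} k³ = [170×171/2]² = 14535² = 211266225
∑_{k=171}^{179} k³ = 259532100 - 211266225 = 48265875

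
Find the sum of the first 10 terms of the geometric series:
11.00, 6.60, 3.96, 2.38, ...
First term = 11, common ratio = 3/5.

Sₙ = a(1 - rⁿ) / (1 - r)
S_10 = 11(1 - (3/5)^10) / (1 - (3/5))
S_10 = 11(1 - (59049/9765625)) / (2/5)
S_10 = 53386168/1953125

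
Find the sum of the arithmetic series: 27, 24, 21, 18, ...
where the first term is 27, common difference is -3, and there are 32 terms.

Sₙ = n/2 × (first + last)
Last term = a + (n-1)d = 27 + (32-1)×(-3) = -66
S_32 = 32/2 × (27 + (-66))
S_32 = 32/2 × (-39) = -624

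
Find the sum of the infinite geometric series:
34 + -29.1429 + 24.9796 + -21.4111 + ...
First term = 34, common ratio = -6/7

For |r| < 1, S = a / (1 - r)
S = 34 / (1 - (-6/7))
S = 34 / (13/7)
S = 238/13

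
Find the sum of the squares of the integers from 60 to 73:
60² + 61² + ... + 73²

Use ∑_{k=1}^{n} k² = n(n+1)(2n+1)/6, then subtract the first 59 terms.
∑_{k=1}^{73} k² = 73×74×147/6 = 132349
∑_{k=1}^{59} k² = 59×60×119/6 = 70210
∑_{k=60}^{73} k² = 132349 - 70210 = 62139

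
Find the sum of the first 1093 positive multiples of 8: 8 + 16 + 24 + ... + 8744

Factor out 8: = 8(1 + 2 + ... + 1093) = 8 × n(n+1)/2
= 8 × 1093×1094/2
= 8 × 597871
= 4782968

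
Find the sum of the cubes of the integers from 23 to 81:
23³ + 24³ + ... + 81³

Use ∑_{k=1}^{n} k³ = [n(n+1)/2]², then subtract the first 22 terms.
∑_{k=1}^{81} k³ = [81×82/2]² = 3321² = 11029041
∑_{k=1}^{22} k³ = [22×23/2]² = 253² = 64009
∑_{k=23}^{81} k³ = 11029041 - 64009 = 10965032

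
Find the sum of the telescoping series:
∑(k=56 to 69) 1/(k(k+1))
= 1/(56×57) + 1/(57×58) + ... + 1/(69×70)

Partial fractions: 1/(k(k+1)) = 1/k - 1/(k+1)
The series telescopes:
= (1/56 - 1/57) + (1/57 - 1/58) + ... + (1/69 - 1/70)
= 1/56 - 1/70
= 1/280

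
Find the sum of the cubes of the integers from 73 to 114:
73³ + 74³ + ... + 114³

Use ∑_{k=1}^{n} k³ = [n(n+1)/2]², then subtract the first 72 terms.
∑_{k=1}^{114} k³ = [114×115/2]² = 6555² = 42968025
∑_{k=1}^{72} k³ = [72×73/2]² = 2628² = 6906384
∑_{k=73}^{114} k³ = 42968025 - 6906384 = 36061641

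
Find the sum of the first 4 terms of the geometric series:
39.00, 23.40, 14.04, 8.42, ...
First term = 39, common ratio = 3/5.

Sₙ = a(1 - rⁿ) / (1 - r)
S_4 = 39(1 - (3/5)^4) / (1 - (3/5))
S_4 = 39(1 - (81/625)) / (2/5)
S_4 = 10608/125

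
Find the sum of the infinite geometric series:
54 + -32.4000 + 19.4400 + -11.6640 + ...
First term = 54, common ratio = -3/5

For |r| < 1, S = a / (1 - r)
S = 54 / (1 - (-3/5))
S = 54 / (8/5)
S = 135/4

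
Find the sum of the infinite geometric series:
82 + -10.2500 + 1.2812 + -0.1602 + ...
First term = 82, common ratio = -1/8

For |r| < 1, S = a / (1 - r)
S = 82 / (1 - (-1/8))
S = 82 / (9/8)
S = 656/9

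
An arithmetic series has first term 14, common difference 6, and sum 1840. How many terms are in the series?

Using S = n/2 × [2a + (n-1)d]
1840 = n/2 × [2(14) + (n-1)(6)]
1840 = n/2 × [28 + 6n - 6]
3680 = n × [22 + 6n]
6n² + (22)n - 3680 = 0
Discriminant: Δ = (22)² - 4(6)(-3680) = 484 + 88320 = 88804
√Δ = 298
n = [-(22) + √Δ] / (2·6) = (-22 + 298) / 12 = 276 / 12 = 23
(The negative root is discarded since n must be a positive integer.)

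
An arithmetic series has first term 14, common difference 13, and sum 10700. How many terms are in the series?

Using S = n/2 × [2a + (n-1)d]
10700 = n/2 × [2(14) + (n-1)(13)]
10700 = n/2 × [28 + 13n - 13]
21400 = n × [15 + 13n]
13n² + (15)n - 21400 = 0
Discriminant: Δ = (15)² - 4(13)(-21400) = 225 + 1112800 = 1113025
√Δ = 1055
n = [-(15) + √Δ] / (2·13) = (-15 + 1055) / 26 = 1040 / 26 = 40
(The negative root is discarded since n must be a positive integer.)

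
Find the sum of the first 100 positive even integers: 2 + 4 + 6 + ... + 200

Sum of first n even numbers = n(n+1)
= 100×101
= 10100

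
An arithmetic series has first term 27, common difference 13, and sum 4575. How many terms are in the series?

Using S = n/2 × [2a + (n-1)d]
4575 = n/2 × [2(27) + (n-1)(13)]
4575 = n/2 × [54 + 13n - 13]
9150 = n × [41 + 13n]
13n² + (41)n - 9150 = 0
Discriminant: Δ = (41)² - 4(13)(-9150) = 1681 + 475800 = 477481
√Δ = 691
n = [-(41) + √Δ] / (2·13) = (-41 + 691) / 26 = 650 / 26 = 25
(The negative root is discarded since n must be a positive integer.)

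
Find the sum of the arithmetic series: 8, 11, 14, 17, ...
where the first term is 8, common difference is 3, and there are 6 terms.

Sₙ = n/2 × (first + last)
Last term = a + (n-1)d = 8 + (6-1)×3 = 23
S_6 = 6/2 × (8 + 23)
S_6 = 6/2 × 31 = 93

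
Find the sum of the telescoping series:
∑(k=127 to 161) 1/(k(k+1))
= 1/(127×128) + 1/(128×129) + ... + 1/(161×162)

Partial fractions: 1/(k(k+1)) = 1/k - 1/(k+1)
The series telescopes:
= (1/127 - 1/128) + (1/128 - 1/129) + ... + (1/161 - 1/162)
= 1/127 - 1/162
= 35/20574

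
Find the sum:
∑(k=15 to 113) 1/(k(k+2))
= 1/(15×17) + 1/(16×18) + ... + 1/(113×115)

Partial fractions: 1/(k(k+2)) = (1/2)[1/k - 1/(k+2)]
Telescoping leaves the first two and last two terms:
= (1/2)[1/15 + 1/16 - 1/114 - 1/115]
= 781/13984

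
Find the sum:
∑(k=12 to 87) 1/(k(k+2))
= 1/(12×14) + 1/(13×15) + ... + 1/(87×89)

Partial fractions: 1/(k(k+2)) = (1/2)[1/k - 1/(k+2)]
Telescoping leaves the first two and last two terms:
= (1/2)[1/12 + 1/13 - 1/88 - 1/89]
= 42047/610896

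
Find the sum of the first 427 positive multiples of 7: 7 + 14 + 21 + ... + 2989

Factor out 7: = 7(1 + 2 + ... + 427) = 7 × n(n+1)/2
= 7 × 427×428/2
= 7 × 91378
= 639646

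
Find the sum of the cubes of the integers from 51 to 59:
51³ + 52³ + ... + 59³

Use ∑_{k=1}^{n} k³ = [n(n+1)/2]², then subtract the first 50 terms.
∑_{k=1}^{59} k³ = [59×60/2]² = 1770² = 3132900
∑_{k=1}^{50} k³ = [50×51/2]² = 1275² = 1625625
∑_{k=51}^{59} k³ = 3132900 - 1625625 = 1507275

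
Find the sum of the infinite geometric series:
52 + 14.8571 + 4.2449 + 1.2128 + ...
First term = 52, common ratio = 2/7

For |r| < 1, S = a / (1 - r)
S = 52 / (1 - (2/7))
S = 52 / (5/7)
S = 364/5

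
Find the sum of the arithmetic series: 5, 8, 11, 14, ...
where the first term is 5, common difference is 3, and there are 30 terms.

Sₙ = n/2 × (first + last)
Last term = a + (n-1)d = 5 + (30-1)×3 = 92
S_30 = 30/2 × (5 + 92)
S_30 = 30/2 × 97 = 1455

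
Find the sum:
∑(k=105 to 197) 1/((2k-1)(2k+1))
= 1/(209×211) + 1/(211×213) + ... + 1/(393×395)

Partial fractions: 1/((2k-1)(2k+1)) = (1/2)[1/(2k-1) - 1/(2k+1)]
The series telescopes:
= (1/2)[1/209 - 1/395]
= 93/82555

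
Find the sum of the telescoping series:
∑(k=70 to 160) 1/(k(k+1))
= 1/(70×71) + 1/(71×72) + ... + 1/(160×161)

Partial fractions: 1/(k(k+1)) = 1/k - 1/(k+1)
The series telescopes:
= (1/70 - 1/71) + (1/71 - 1/72) + ... + (1/160 - 1/161)
= 1/70 - 1/161
= 13/1610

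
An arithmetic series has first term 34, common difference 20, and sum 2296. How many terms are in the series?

Using S = n/2 × [2a + (n-1)d]
2296 = n/2 × [2(34) + (n-1)(20)]
2296 = n/2 × [68 + 20n - 20]
4592 = n × [48 + 20n]
20n² + (48)n - 4592 = 0
Discriminant: Δ = (48)² - 4(20)(-4592) = 2304 + 367360 = 369664
√Δ = 608
n = [-(48) + √Δ] / (2·20) = (-48 + 608) / 40 = 560 / 40 = 14
(The negative root is discarded since n must be a positive integer.)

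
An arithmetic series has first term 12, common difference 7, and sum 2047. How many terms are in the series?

Using S = n/2 × [2a + (n-1)d]
2047 = n/2 × [2(12) + (n-1)(7)]
2047 = n/2 × [24 + 7n - 7]
4094 = n × [17 + 7n]
7n² + (17)n - 4094 = 0
Discriminant: Δ = (17)² - 4(7)(-4094) = 289 + 114632 = 114921
√Δ = 339
n = [-(17) + √Δ] / (2·7) = (-17 + 339) / 14 = 322 / 14 = 23
(The negative root is discarded since n must be a positive integer.)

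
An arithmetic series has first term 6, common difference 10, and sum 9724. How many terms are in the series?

Using S = n/2 × [2a + (n-1)d]
9724 = n/2 × [2(6) + (n-1)(10)]
9724 = n/2 × [12 + 10n - 10]
19448 = n × [2 + 10n]
10n² + (2)n - 19448 = 0
Discriminant: Δ = (2)² - 4(10)(-19448) = 4 + 777920 = 777924
√Δ = 882
n = [-(2) + √Δ] / (2·10) = (-2 + 882) / 20 = 880 / 20 = 44
(The negative root is discarded since n must be a positive integer.)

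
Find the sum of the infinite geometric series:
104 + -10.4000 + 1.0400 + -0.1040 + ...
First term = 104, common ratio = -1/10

For |r| < 1, S = a / (1 - r)
S = 104 / (1 - (-1/10))
S = 104 / (11/10)
S = 1040/11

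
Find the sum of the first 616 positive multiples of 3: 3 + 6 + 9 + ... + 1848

Factor out 3: = 3(1 + 2 + ... + 616) = 3 × n(n+1)/2
= 3 × 616×617/2
= 3 × 190036
= 570108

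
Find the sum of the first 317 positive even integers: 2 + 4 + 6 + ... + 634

Sum of first n even numbers = n(n+1)
= 317×318
= 100806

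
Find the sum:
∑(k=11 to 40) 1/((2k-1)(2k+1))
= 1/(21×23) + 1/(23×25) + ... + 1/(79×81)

Partial fractions: 1/((2k-1)(2k+1)) = (1/2)[1/(2k-1) - 1/(2k+1)]
The series telescopes:
= (1/2)[1/21 - 1/81]
= 10/567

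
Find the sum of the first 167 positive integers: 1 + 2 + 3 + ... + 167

Formula: ∑k = n(n+1)/2
= 167×168/2
= 28056/2
= 14028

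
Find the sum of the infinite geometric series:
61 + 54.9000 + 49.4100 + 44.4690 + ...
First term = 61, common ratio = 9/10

For |r| < 1, S = a / (1 - r)
S = 61 / (1 - (9/10))
S = 61 / (1/10)
S = 610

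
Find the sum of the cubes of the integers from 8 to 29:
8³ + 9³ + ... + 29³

Use ∑_{k=1}^{n} k³ = [n(n+1)/2]², then subtract the first 7 terms.
∑_{k=1}^{29} k³ = [29×30/2]² = 435² = 189225
∑_{k=1}^{7} k³ = [7×8/2]² = 28² = 784
∑_{k=8}^{29} k³ = 189225 - 784 = 188441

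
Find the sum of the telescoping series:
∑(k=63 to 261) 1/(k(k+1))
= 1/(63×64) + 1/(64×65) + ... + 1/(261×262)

Partial fractions: 1/(k(k+1)) = 1/k - 1/(k+1)
The series telescopes:
= (1/63 - 1/64) + (1/64 - 1/65) + ... + (1/261 - 1/262)
= 1/63 - 1/262
= 199/16506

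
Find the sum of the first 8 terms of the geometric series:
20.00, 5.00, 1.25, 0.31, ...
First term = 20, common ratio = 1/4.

Sₙ = a(1 - rⁿ) / (1 - r)
S_8 = 20(1 - (1/4)^8) / (1 - (1/4))
S_8 = 20(1 - (1/65536)) / (3/4)
S_8 = 109225/4096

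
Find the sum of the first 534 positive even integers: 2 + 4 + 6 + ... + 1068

Sum of first n even numbers = n(n+1)
= 534×535
= 285690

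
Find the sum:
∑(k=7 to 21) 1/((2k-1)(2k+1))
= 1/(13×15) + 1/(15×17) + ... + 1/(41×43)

Partial fractions: 1/((2k-1)(2k+1)) = (1/2)[1/(2k-1) - 1/(2k+1)]
The series telescopes:
= (1/2)[1/13 - 1/43]
= 15/559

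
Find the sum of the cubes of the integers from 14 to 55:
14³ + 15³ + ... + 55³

Use ∑_{k=1}^{n} k³ = [n(n+1)/2]², then subtract the first 13 terms.
∑_{k=1}^{55} k³ = [55×56/2]² = 1540² = 2371600
∑_{k=1}^{13} k³ = [13×14/2]² = 91² = 8281
∑_{k=14}^{55} k³ = 2371600 - 8281 = 2363319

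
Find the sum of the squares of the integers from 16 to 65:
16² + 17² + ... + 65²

Use ∑_{k=1}^{n} k² = n(n+1)(2n+1)/6, then subtract the first 15 terms.
∑_{k=1}^{65} k² = 65×66×131/6 = 93665
∑_{k=1}^{15} k² = 15×16×31/6 = 1240
∑_{k=16}^{65} k² = 93665 - 1240 = 92425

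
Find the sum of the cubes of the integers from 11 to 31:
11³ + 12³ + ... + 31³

Use ∑_{k=1}^{n} k³ = [n(n+1)/2]², then subtract the first 10 terms.
∑_{k=1}^{31} k³ = [31×32/2]² = 496² = 246016
∑_{k=1}^{10} k³ = [10×11/2]² = 55² = 3025
∑_{k=11}^{31} k³ = 246016 - 3025 = 242991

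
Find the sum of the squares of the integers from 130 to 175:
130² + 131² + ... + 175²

Use ∑_{k=1}^{n} k² = n(n+1)(2n+1)/6, then subtract the first 129 terms.
∑_{k=1}^{175} k² = 175×176×351/6 = 1801800
∑_{k=1}^{129} k² = 129×130×259/6 = 723905
∑_{k=130}^{175} k² = 1801800 - 723905 = 1077895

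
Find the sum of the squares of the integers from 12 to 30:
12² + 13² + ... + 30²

Use ∑_{k=1}^{n} k² = n(n+1)(2n+1)/6, then subtract the first 11 terms.
∑_{k=1}^{30} k² = 30×31×61/6 = 9455
∑_{k=1}^{11} k² = 11×12×23/6 = 506
∑_{k=12}^{30} k² = 9455 - 506 = 8949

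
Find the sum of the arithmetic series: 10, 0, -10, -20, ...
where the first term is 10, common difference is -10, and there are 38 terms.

Sₙ = n/2 × (first + last)
Last term = a + (n-1)d = 10 + (38-1)×(-10) = -360
S_38 = 38/2 × (10 + (-360))
S_38 = 38/2 × (-350) = -6650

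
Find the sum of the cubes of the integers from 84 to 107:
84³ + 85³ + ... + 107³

Use ∑_{k=1}^{n} k³ = [n(n+1)/2]², then subtract the first 83 terms.
∑_{k=1}^{107} k³ = [107×108/2]² = 5778² = 33385284
∑_{k=1}^{83} k³ = [83×84/2]² = 3486² = 12152196
∑_{k=84}^{107} k³ = 33385284 - 12152196 = 21233088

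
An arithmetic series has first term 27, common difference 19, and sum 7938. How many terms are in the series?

Using S = n/2 × [2a + (n-1)d]
7938 = n/2 × [2(27) + (n-1)(19)]
7938 = n/2 × [54 + 19n - 19]
15876 = n × [35 + 19n]
19n² + (35)n - 15876 = 0
Discriminant: Δ = (35)² - 4(19)(-15876) = 1225 + 1206576 = 1207801
√Δ = 1099
n = [-(35) + √Δ] / (2·19) = (-35 + 1099) / 38 = 1064 / 38 = 28
(The negative root is discarded since n must be a positive integer.)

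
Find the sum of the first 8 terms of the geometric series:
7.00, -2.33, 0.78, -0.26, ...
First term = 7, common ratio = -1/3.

Sₙ = a(1 - rⁿ) / (1 - r)
S_8 = 7(1 - (-1/3)^8) / (1 - (-1/3))
S_8 = 7(1 - (1/6561)) / (4/3)
S_8 = 11480/2187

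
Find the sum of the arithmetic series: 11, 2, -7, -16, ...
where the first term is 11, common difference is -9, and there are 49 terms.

Sₙ = n/2 × (first + last)
Last term = a + (n-1)d = 11 + (49-1)×(-9) = -421
S_49 = 49/2 × (11 + (-421))
S_49 = 49/2 × (-410) = -10045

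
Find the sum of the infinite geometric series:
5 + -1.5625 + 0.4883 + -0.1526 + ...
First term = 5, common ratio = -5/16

For |r| < 1, S = a / (1 - r)
S = 5 / (1 - (-5/16))
S = 5 / (21/16)
S = 80/21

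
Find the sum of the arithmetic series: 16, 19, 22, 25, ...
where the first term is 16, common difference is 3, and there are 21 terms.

Sₙ = n/2 × (first + last)
Last term = a + (n-1)d = 16 + (21-1)×3 = 76
S_21 = 21/2 × (16 + 76)
S_21 = 21/2 × 92 = 966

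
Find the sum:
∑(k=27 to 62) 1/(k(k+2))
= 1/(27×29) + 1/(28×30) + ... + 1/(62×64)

Partial fractions: 1/(k(k+2)) = (1/2)[1/k - 1/(k+2)]
Telescoping leaves the first two and last two terms:
= (1/2)[1/27 + 1/28 - 1/63 - 1/64]
= 499/24192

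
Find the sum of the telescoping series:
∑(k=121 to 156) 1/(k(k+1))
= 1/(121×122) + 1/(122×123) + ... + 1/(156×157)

Partial fractions: 1/(k(k+1)) = 1/k - 1/(k+1)
The series telescopes:
= (1/121 - 1/122) + (1/122 - 1/123) + ... + (1/156 - 1/157)
= 1/121 - 1/157
= 36/18997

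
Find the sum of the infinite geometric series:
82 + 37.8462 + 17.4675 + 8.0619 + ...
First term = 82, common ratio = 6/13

For |r| < 1, S = a / (1 - r)
S = 82 / (1 - (6/13))
S = 82 / (7/13)
S = 1066/7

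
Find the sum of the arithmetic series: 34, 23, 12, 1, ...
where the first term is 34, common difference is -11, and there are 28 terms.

Sₙ = n/2 × (first + last)
Last term = a + (n-1)d = 34 + (28-1)×(-11) = -263
S_28 = 28/2 × (34 + (-263))
S_28 = 28/2 × (-229) = -3206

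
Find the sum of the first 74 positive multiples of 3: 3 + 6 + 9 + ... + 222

Factor out 3: = 3(1 + 2 + ... + 74) = 3 × n(n+1)/2
= 3 × 74×75/2
= 3 × 2775
= 8325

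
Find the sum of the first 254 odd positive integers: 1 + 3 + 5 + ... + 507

Sum of first n odd numbers = n²
= 254²
= 64516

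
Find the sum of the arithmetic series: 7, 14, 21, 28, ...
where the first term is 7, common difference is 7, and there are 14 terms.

Sₙ = n/2 × (first + last)
Last term = a + (n-1)d = 7 + (14-1)×7 = 98
S_14 = 14/2 × (7 + 98)
S_14 = 14/2 × 105 = 735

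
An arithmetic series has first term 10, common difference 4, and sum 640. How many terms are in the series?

Using S = n/2 × [2a + (n-1)d]
640 = n/2 × [2(10) + (n-1)(4)]
640 = n/2 × [20 + 4n - 4]
1280 = n × [16 + 4n]
4n² + (16)n - 1280 = 0
Discriminant: Δ = (16)² - 4(4)(-1280) = 256 + 20480 = 20736
√Δ = 144
n = [-(16) + √Δ] / (2·4) = (-16 + 144) / 8 = 128 / 8 = 16
(The negative root is discarded since n must be a positive integer.)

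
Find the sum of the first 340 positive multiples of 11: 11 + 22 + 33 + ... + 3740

Factor out 11: = 11(1 + 2 + ... + 340) = 11 × n(n+1)/2
= 11 × 340×341/2
= 11 × 57970
= 637670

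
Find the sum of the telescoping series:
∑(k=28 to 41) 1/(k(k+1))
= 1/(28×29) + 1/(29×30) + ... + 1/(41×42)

Partial fractions: 1/(k(k+1)) = 1/k - 1/(k+1)
The series telescopes:
= (1/28 - 1/29) + (1/29 - 1/30) + ... + (1/41 - 1/42)
= 1/28 - 1/42
= 1/84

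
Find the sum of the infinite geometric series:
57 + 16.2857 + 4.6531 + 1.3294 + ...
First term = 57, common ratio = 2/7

For |r| < 1, S = a / (1 - r)
S = 57 / (1 - (2/7))
S = 57 / (5/7)
S = 399/5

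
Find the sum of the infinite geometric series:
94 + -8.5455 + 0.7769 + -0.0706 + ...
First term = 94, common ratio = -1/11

For |r| < 1, S = a / (1 - r)
S = 94 / (1 - (-1/11))
S = 94 / (12/11)
S = 517/6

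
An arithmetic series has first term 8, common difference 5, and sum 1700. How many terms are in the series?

Using S = n/2 × [2a + (n-1)d]
1700 = n/2 × [2(8) + (n-1)(5)]
1700 = n/2 × [16 + 5n - 5]
3400 = n × [11 + 5n]
5n² + (11)n - 3400 = 0
Discriminant: Δ = (11)² - 4(5)(-3400) = 121 + 68000 = 68121
√Δ = 261
n = [-(11) + √Δ] / (2·5) = (-11 + 261) / 10 = 250 / 10 = 25
(The negative root is discarded since n must be a positive integer.)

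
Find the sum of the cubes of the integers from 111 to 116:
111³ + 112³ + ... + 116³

Use ∑_{k=1}^{n} k³ = [n(n+1)/2]², then subtract the first 110 terms.
∑_{k=1}^{116} k³ = [116×117/2]² = 6786² = 46049796
∑_{k=1}^{110} k³ = [110×111/2]² = 6105² = 37271025
∑_{k=111}^{116} k³ = 46049796 - 37271025 = 8778771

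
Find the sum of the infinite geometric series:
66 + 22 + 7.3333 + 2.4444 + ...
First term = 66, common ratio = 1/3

For |r| < 1, S = a / (1 - r)
S = 66 / (1 - (1/3))
S = 66 / (2/3)
S = 99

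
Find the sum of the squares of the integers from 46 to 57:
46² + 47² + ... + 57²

Use ∑_{k=1}^{n} k² = n(n+1)(2n+1)/6, then subtract the first 45 terms.
∑_{k=1}^{57} k² = 57×58×115/6 = 63365
∑_{k=1}^{45} k² = 45×46×91/6 = 31395
∑_{k=46}^{57} k² = 63365 - 31395 = 31970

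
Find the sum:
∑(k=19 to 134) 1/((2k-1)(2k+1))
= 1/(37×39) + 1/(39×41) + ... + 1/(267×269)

Partial fractions: 1/((2k-1)(2k+1)) = (1/2)[1/(2k-1) - 1/(2k+1)]
The series telescopes:
= (1/2)[1/37 - 1/269]
= 116/9953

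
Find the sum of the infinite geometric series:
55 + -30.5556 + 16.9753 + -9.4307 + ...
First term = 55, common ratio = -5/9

For |r| < 1, S = a / (1 - r)
S = 55 / (1 - (-5/9))
S = 55 / (14/9)
S = 495/14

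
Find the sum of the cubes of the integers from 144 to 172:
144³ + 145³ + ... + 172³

Use ∑_{k=1}^{n} k³ = [n(n+1)/2]², then subtract the first 143 terms.
∑_{k=1}^{172} k³ = [172×173/2]² = 14878² = 221354884
∑_{k=1}^{143} k³ = [143×144/2]² = 10296² = 106007616
∑_{k=144}^{172} k³ = 221354884 - 106007616 = 115347268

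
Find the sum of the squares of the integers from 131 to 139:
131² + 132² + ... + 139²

Use ∑_{k=1}^{n} k² = n(n+1)(2n+1)/6, then subtract the first 130 terms.
∑_{k=1}^{139} k² = 139×140×279/6 = 904890
∑_{k=1}^{130} k² = 130×131×261/6 = 740805
∑_{k=131}^{139} k² = 904890 - 740805 = 164085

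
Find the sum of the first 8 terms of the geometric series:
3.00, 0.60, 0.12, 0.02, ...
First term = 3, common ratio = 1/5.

Sₙ = a(1 - rⁿ) / (1 - r)
S_8 = 3(1 - (1/5)^8) / (1 - (1/5))
S_8 = 3(1 - (1/390625)) / (4/5)
S_8 = 292968/78125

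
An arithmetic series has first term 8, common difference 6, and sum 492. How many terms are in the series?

Using S = n/2 × [2a + (n-1)d]
492 = n/2 × [2(8) + (n-1)(6)]
492 = n/2 × [16 + 6n - 6]
984 = n × [10 + 6n]
6n² + (10)n - 984 = 0
Discriminant: Δ = (10)² - 4(6)(-984) = 100 + 23616 = 23716
√Δ = 154
n = [-(10) + √Δ] / (2·6) = (-10 + 154) / 12 = 144 / 12 = 12
(The negative root is discarded since n must be a positive integer.)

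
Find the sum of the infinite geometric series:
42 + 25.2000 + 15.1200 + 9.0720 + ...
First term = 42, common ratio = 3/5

For |r| < 1, S = a / (1 - r)
S = 42 / (1 - (3/5))
S = 42 / (2/5)
S = 105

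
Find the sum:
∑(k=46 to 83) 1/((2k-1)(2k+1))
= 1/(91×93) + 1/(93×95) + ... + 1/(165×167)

Partial fractions: 1/((2k-1)(2k+1)) = (1/2)[1/(2k-1) - 1/(2k+1)]
The series telescopes:
= (1/2)[1/91 - 1/167]
= 38/15197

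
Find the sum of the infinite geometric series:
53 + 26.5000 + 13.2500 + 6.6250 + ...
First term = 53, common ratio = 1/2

For |r| < 1, S = a / (1 - r)
S = 53 / (1 - (1/2))
S = 53 / (1/2)
S = 106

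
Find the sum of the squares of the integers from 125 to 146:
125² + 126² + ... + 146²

Use ∑_{k=1}^{n} k² = n(n+1)(2n+1)/6, then subtract the first 124 terms.
∑_{k=1}^{146} k² = 146×147×293/6 = 1048061
∑_{k=1}^{124} k² = 124×125×249/6 = 643250
∑_{k=125}^{146} k² = 1048061 - 643250 = 404811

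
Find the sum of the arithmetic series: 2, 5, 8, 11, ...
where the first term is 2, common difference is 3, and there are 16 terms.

Sₙ = n/2 × (first + last)
Last term = a + (n-1)d = 2 + (16-1)×3 = 47
S_16 = 16/2 × (2 + 47)
S_16 = 16/2 × 49 = 392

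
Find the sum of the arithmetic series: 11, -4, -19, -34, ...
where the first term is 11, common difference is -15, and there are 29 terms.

Sₙ = n/2 × (first + last)
Last term = a + (n-1)d = 11 + (29-1)×(-15) = -409
S_29 = 29/2 × (11 + (-409))
S_29 = 29/2 × (-398) = -5771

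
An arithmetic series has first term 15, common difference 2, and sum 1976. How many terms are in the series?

Using S = n/2 × [2a + (n-1)d]
1976 = n/2 × [2(15) + (n-1)(2)]
1976 = n/2 × [30 + 2n - 2]
3952 = n × [28 + 2n]
2n² + (28)n - 3952 = 0
Discriminant: Δ = (28)² - 4(2)(-3952) = 784 + 31616 = 32400
√Δ = 180
n = [-(28) + √Δ] / (2·2) = (-28 + 180) / 4 = 152 / 4 = 38
(The negative root is discarded since n must be a positive integer.)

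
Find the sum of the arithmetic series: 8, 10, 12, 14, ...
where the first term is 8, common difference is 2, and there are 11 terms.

Sₙ = n/2 × (first + last)
Last term = a + (n-1)d = 8 + (11-1)×2 = 28
S_11 = 11/2 × (8 + 28)
S_11 = 11/2 × 36 = 198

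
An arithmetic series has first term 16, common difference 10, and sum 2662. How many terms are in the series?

Using S = n/2 × [2a + (n-1)d]
2662 = n/2 × [2(16) + (n-1)(10)]
2662 = n/2 × [32 + 10n - 10]
5324 = n × [22 + 10n]
10n² + (22)n - 5324 = 0
Discriminant: Δ = (22)² - 4(10)(-5324) = 484 + 212960 = 213444
√Δ = 462
n = [-(22) + √Δ] / (2·10) = (-22 + 462) / 20 = 440 / 20 = 22
(The negative root is discarded since n must be a positive integer.)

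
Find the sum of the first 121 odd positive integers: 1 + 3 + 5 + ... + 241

Sum of first n odd numbers = n²
= 121²
= 14641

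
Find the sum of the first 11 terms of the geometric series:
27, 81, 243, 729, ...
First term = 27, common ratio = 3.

Sₙ = a(1 - rⁿ) / (1 - r)
S_11 = 27(1 - 3^11) / (1 - 3)
S_11 = 27(1 - 177147) / (-2)
S_11 = 2391471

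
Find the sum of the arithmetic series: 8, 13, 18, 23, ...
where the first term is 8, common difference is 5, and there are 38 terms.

Sₙ = n/2 × (first + last)
Last term = a + (n-1)d = 8 + (38-1)×5 = 193
S_38 = 38/2 × (8 + 193)
S_38 = 38/2 × 201 = 3819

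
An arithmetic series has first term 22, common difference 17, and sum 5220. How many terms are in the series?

Using S = n/2 × [2a + (n-1)d]
5220 = n/2 × [2(22) + (n-1)(17)]
5220 = n/2 × [44 + 17n - 17]
10440 = n × [27 + 17n]
17n² + (27)n - 10440 = 0
Discriminant: Δ = (27)² - 4(17)(-10440) = 729 + 709920 = 710649
√Δ = 843
n = [-(27) + √Δ] / (2·17) = (-27 + 843) / 34 = 816 / 34 = 24
(The negative root is discarded since n must be a positive integer.)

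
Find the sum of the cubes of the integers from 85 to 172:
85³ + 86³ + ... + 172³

Use ∑_{k=1}^{n} k³ = [n(n+1)/2]², then subtract the first 84 terms.
∑_{k=1}^{172} k³ = [172×173/2]² = 14878² = 221354884
∑_{k=1}^{84} k³ = [84×85/2]² = 3570² = 12744900
∑_{k=85}^{172} k³ = 221354884 - 12744900 = 208609984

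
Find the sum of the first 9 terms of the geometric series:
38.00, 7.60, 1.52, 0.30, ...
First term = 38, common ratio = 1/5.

Sₙ = a(1 - rⁿ) / (1 - r)
S_9 = 38(1 - (1/5)^9) / (1 - (1/5))
S_9 = 38(1 - (1/1953125)) / (4/5)
S_9 = 18554678/390625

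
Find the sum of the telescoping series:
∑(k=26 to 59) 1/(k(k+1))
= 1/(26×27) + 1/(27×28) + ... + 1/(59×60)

Partial fractions: 1/(k(k+1)) = 1/k - 1/(k+1)
The series telescopes:
= (1/26 - 1/27) + (1/27 - 1/28) + ... + (1/59 - 1/60)
= 1/26 - 1/60
= 17/780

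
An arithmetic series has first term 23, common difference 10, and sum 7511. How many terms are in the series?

Using S = n/2 × [2a + (n-1)d]
7511 = n/2 × [2(23) + (n-1)(10)]
7511 = n/2 × [46 + 10n - 10]
15022 = n × [36 + 10n]
10n² + (36)n - 15022 = 0
Discriminant: Δ = (36)² - 4(10)(-15022) = 1296 + 600880 = 602176
√Δ = 776
n = [-(36) + √Δ] / (2·10) = (-36 + 776) / 20 = 740 / 20 = 37
(The negative root is discarded since n must be a positive integer.)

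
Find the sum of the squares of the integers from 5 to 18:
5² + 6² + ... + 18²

Use ∑_{k=1}^{n} k² = n(n+1)(2n+1)/6, then subtract the first 4 terms.
∑_{k=1}^{18} k² = 18×19×37/6 = 2109
∑_{k=1}^{4} k² = 4×5×9/6 = 30
∑_{k=5}^{18} k² = 2109 - 30 = 2079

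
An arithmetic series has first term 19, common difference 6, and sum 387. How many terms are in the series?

Using S = n/2 × [2a + (n-1)d]
387 = n/2 × [2(19) + (n-1)(6)]
387 = n/2 × [38 + 6n - 6]
774 = n × [32 + 6n]
6n² + (32)n - 774 = 0
Discriminant: Δ = (32)² - 4(6)(-774) = 1024 + 18576 = 19600
√Δ = 140
n = [-(32) + √Δ] / (2·6) = (-32 + 140) / 12 = 108 / 12 = 9
(The negative root is discarded since n must be a positive integer.)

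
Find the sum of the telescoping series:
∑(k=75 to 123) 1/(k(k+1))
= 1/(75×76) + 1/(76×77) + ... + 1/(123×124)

Partial fractions: 1/(k(k+1)) = 1/k - 1/(k+1)
The series telescopes:
= (1/75 - 1/76) + (1/76 - 1/77) + ... + (1/123 - 1/124)
= 1/75 - 1/124
= 49/9300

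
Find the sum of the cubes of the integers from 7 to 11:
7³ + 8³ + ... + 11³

Use ∑_{k=1}^{n} k³ = [n(n+1)/2]², then subtract the first 6 terms.
∑_{k=1}^{11} k³ = [11×12/2]² = 66² = 4356
∑_{k=1}^{6} k³ = [6×7/2]² = 21² = 441
∑_{k=7}^{11} k³ = 4356 - 441 = 3915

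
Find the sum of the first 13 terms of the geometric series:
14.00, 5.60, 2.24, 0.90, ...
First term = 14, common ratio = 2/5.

Sₙ = a(1 - rⁿ) / (1 - r)
S_13 = 14(1 - (2/5)^13) / (1 - (2/5))
S_13 = 14(1 - (8192/1220703125)) / (3/5)
S_13 = 5696576354/244140625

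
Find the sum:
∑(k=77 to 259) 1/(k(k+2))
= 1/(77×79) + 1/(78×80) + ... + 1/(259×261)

Partial fractions: 1/(k(k+2)) = (1/2)[1/k - 1/(k+2)]
Telescoping leaves the first two and last two terms:
= (1/2)[1/77 + 1/78 - 1/260 - 1/261]
= 94733/10450440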